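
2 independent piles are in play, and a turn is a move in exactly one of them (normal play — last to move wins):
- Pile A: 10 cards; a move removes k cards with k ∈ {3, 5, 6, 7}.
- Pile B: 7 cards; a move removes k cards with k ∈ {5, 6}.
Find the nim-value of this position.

Grundy values for pile A (subtraction set {3, 5, 6, 7}):
k:     0  1  2  3  4  5  6  7  8  9 10
g(k):  0  0  0  1  1  1  2  2  2  3  0
So g(10) = 0.
Build the Grundy sequence for pile B with g(k) = mex{g(k−s) : s ∈ {5, 6}, s ≤ k}:
k:     0  1  2  3  4  5  6  7
g(k):  0  0  0  0  0  1  1  1
So g(7) = 1.
The value of a disjunctive sum is the nim-sum of the parts.
Combined value = 0 ⊕ 1 = 1.

1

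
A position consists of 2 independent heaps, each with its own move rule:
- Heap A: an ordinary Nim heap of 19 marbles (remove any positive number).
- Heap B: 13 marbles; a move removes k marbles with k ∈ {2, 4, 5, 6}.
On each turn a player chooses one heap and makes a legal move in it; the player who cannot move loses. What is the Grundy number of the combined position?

Heap A is a plain Nim heap of size 19, so its Grundy value is 19.
Build the Grundy sequence for heap B with g(k) = mex{g(k−s) : s ∈ {2, 4, 5, 6}, s ≤ k}:
k:     0  1  2  3  4  5  6  7  8  9 10 11 12 13
g(k):  0  0  1  1  2  2  3  3  0  0  1  1  2  2
So g(13) = 2.
By the Sprague-Grundy theorem, the Grundy value of a sum of independent games is the XOR of the component values.
Combined value = 19 ⊕ 2 = 17.

17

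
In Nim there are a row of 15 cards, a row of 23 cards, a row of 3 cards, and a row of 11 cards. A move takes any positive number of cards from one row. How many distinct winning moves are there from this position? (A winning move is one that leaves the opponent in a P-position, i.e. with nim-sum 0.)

1

In binary:
  01111  (15)
  10111  (23)
  00011  (3)
  01011  (11)
  -----
  10000  (16)
The overall nim-sum is X = 16. A row of size p has a winning move iff p XOR X < p (reduce it to p XOR X).
  15: 15 XOR 16 = 31 ≥ 15 — no move.
  23: 23 XOR 16 = 7 < 23 — winning move (to 7).
  3: 3 XOR 16 = 19 ≥ 3 — no move.
  11: 11 XOR 16 = 27 ≥ 11 — no move.
That gives 1 winning move.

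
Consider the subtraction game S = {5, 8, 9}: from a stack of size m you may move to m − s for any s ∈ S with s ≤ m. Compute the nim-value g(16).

0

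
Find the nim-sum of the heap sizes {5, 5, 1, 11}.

Compute the nim-sum pairwise:
5 ^ 5 = 0
0 ^ 1 = 1
1 ^ 11 = 10

10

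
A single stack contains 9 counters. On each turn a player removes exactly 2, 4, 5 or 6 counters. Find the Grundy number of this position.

Compute g(0), g(1), … for moves {2, 4, 5, 6}:
g(0) = mex{} = 0
g(1) = mex{} = 0
g(2) = mex{0} = 1
g(3) = mex{0} = 1
g(4) = mex{0,1} = 2
g(5) = mex{0,1} = 2
g(6) = mex{0,1,2} = 3
g(7) = mex{0,1,2} = 3
g(8) = mex{1,2,3} = 0
g(9) = mex{1,2,3} = 0
So g(9) = 0.

0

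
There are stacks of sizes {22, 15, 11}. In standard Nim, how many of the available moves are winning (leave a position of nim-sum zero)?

1

Compute the nim-sum pairwise:
22 ^ 15 = 25
25 ^ 11 = 18
The overall nim-sum is X = 18. A stack of size p has a winning move iff p XOR X < p (reduce it to p XOR X).
  22: 22 XOR 18 = 4 < 22 — winning move (to 4).
  15: 15 XOR 18 = 29 ≥ 15 — no move.
  11: 11 XOR 18 = 25 ≥ 11 — no move.
That gives 1 winning move.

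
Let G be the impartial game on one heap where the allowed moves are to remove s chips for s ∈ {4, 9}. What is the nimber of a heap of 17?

1

Grundy values for subtraction set {4, 9}:
k:     0  1  2  3  4  5  6  7  8  9 10 11 12 13 14 15 16 17
g(k):  0  0  0  0  1  1  1  1  0  2  2  2  1  0  0  0  0  1
So g(17) = 1.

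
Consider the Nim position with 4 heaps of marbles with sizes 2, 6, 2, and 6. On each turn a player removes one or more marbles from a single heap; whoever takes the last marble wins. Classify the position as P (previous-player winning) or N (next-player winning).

P-position

Compute the nim-sum pairwise:
2 ^ 6 = 4
4 ^ 2 = 6
6 ^ 6 = 0
The nim-sum is 0, so this is a P-position: the player to move is in a losing position under optimal play.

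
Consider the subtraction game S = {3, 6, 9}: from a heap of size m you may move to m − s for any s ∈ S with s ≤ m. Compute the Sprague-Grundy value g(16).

1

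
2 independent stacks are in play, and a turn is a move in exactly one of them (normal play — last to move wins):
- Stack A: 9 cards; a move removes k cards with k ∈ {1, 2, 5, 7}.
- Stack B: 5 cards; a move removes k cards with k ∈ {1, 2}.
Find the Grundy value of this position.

For stack A, compute g(0), g(1), … with moves {1, 2, 5, 7}:
k:     0  1  2  3  4  5  6  7  8  9
g(k):  0  1  2  0  1  2  0  1  2  0
So g(9) = 0.
Build the Grundy sequence for stack B with g(k) = mex{g(k−s) : s ∈ {1, 2}, s ≤ k}:
g(0) = mex{} = 0
g(1) = mex{0} = 1
g(2) = mex{0,1} = 2
g(3) = mex{1,2} = 0
g(4) = mex{0,2} = 1
g(5) = mex{0,1} = 2
So g(5) = 2.
The value of a disjunctive sum is the nim-sum of the parts.
Combined value = 0 ⊕ 2 = 2.

2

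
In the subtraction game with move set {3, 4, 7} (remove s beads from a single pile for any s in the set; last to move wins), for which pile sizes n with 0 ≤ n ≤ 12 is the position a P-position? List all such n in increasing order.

0, 1, 2, 10, 11, 12

Build the Grundy sequence with g(k) = mex{g(k−s) : s ∈ {3, 4, 7}, s ≤ k}:
k:     0  1  2  3  4  5  6  7  8  9 10 11 12
g(k):  0  0  0  1  1  1  2  2  2  3  0  0  0
The P-positions (g = 0) in 0..12 are 0, 1, 2, 10, 11, 12.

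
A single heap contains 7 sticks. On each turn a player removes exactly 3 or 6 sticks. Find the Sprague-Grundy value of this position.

Compute g(0), g(1), … for moves {3, 6}:
k:     0  1  2  3  4  5  6  7
g(k):  0  0  0  1  1  1  2  2
So g(7) = 2.

2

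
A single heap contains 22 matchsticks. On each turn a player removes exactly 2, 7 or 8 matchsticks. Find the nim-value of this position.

1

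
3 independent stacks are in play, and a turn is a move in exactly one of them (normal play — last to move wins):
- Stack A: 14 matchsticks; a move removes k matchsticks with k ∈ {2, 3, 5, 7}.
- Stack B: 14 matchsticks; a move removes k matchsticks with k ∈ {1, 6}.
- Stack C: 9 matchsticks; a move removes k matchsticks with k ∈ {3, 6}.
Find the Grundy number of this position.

2

Grundy values for stack A (subtraction set {2, 3, 5, 7}):
g(0) = mex{} = 0
g(1) = mex{} = 0
g(2) = mex{0} = 1
g(3) = mex{0} = 1
g(4) = mex{0,1} = 2
g(5) = mex{0,1} = 2
g(6) = mex{0,1,2} = 3
g(7) = mex{0,1,2} = 3
g(8) = mex{0,1,2,3} = 4
g(9) = mex{1,2,3} = 0
g(10) = mex{1,2,3,4} = 0
g(11) = mex{0,2,3,4} = 1
g(12) = mex{0,2,3} = 1
g(13) = mex{0,1,3,4} = 2
g(14) = mex{0,1,3} = 2
So g(14) = 2.
Build the Grundy sequence for stack B with g(k) = mex{g(k−s) : s ∈ {1, 6}, s ≤ k}:
g(0) = mex{} = 0
g(1) = mex{0} = 1
g(2) = mex{1} = 0
g(3) = mex{0} = 1
g(4) = mex{1} = 0
g(5) = mex{0} = 1
g(6) = mex{0,1} = 2
g(7) = mex{1,2} = 0
g(8) = mex{0} = 1
g(9) = mex{1} = 0
g(10) = mex{0} = 1
g(11) = mex{1} = 0
g(12) = mex{0,2} = 1
g(13) = mex{0,1} = 2
g(14) = mex{1,2} = 0
So g(14) = 0.
For stack C, compute g(0), g(1), … with moves {3, 6}:
k:     0  1  2  3  4  5  6  7  8  9
g(k):  0  0  0  1  1  1  2  2  2  0
So g(9) = 0.
The value of a disjunctive sum is the nim-sum of the parts.
Combined value = 2 XOR 0 XOR 0 = 2.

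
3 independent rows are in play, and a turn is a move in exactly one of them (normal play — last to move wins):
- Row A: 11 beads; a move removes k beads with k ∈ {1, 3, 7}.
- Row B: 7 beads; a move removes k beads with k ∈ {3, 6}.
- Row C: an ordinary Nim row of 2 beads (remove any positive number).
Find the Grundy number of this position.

Build the Grundy sequence for row A with g(k) = mex{g(k−s) : s ∈ {1, 3, 7}, s ≤ k}:
g(0) = mex{} = 0
g(1) = mex{0} = 1
g(2) = mex{1} = 0
g(3) = mex{0} = 1
g(4) = mex{1} = 0
g(5) = mex{0} = 1
g(6) = mex{1} = 0
g(7) = mex{0} = 1
g(8) = mex{1} = 0
g(9) = mex{0} = 1
g(10) = mex{1} = 0
g(11) = mex{0} = 1
So g(11) = 1.
For row B, compute g(0), g(1), … with moves {3, 6}:
k:     0  1  2  3  4  5  6  7
g(k):  0  0  0  1  1  1  2  2
So g(7) = 2.
Row C is a plain Nim row of size 2, so its Grundy value is 2.
By the Sprague-Grundy theorem, the Grundy value of a sum of independent games is the XOR of the component values.
Combined value = 1 XOR 2 XOR 2 = 1.

1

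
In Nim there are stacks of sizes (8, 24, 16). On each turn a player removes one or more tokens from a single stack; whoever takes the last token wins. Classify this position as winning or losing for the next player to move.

Nim-sum: 8 ⊕ 24 ⊕ 16 = 0.
The nim-sum is 0, so this is a P-position: the player to move is in a losing position under optimal play.

Losing position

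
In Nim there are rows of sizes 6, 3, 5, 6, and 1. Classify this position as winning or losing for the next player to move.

Write each in binary and XOR column by column:
  110  (6)
  011  (3)
  101  (5)
  110  (6)
  001  (1)
  ---
  111  (7)
The nim-sum is 7 ≠ 0, so this is an N-position: the player to move can win.

Winning position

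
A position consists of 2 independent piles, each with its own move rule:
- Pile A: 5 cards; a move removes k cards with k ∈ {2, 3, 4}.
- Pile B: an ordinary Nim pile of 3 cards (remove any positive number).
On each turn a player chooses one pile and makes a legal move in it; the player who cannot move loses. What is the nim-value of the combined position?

Grundy values for pile A (subtraction set {2, 3, 4}):
k:     0  1  2  3  4  5
g(k):  0  0  1  1  2  2
So g(5) = 2.
Pile B is a plain Nim pile of size 3, so its Grundy value is 3.
By the Sprague-Grundy theorem, the Grundy value of a sum of independent games is the XOR of the component values.
Combined value = 2 XOR 3 = 1.

1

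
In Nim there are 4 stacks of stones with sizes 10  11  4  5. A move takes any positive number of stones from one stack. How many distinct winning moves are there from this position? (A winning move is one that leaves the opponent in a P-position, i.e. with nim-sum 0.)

Write each in binary and XOR column by column:
  1010  (10)
  1011  (11)
  0100  (4)
  0101  (5)
  ----
  0000  (0)
The nim-sum is already 0, so every move leaves a nonzero nim-sum — there are no winning moves.

0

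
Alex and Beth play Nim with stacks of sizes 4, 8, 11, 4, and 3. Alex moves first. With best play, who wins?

Nim-sum: 4 ⊕ 8 ⊕ 11 ⊕ 4 ⊕ 3 = 0.
The nim-sum is 0, so this is a P-position: the player to move is in a losing position under optimal play; Alex is about to move from it and so loses — Beth wins.

Beth wins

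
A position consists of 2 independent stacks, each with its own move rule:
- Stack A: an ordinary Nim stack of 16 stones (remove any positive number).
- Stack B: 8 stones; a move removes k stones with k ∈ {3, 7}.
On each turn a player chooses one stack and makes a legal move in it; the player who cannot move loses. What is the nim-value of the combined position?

18

Stack A is a plain Nim stack of size 16, so its Grundy value is 16.
For stack B, compute g(0), g(1), … with moves {3, 7}:
g(0) = mex{} = 0
g(1) = mex{} = 0
g(2) = mex{} = 0
g(3) = mex{0} = 1
g(4) = mex{0} = 1
g(5) = mex{0} = 1
g(6) = mex{1} = 0
g(7) = mex{0,1} = 2
g(8) = mex{0,1} = 2
So g(8) = 2.
By the Sprague-Grundy theorem, the Grundy value of a sum of independent games is the XOR of the component values.
Combined value = 16 XOR 2 = 18.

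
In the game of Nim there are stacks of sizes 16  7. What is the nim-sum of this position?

23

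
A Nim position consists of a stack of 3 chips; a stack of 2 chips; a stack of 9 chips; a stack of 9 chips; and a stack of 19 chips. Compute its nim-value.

Bitwise XOR of the heap sizes:
  00011  (3)
  00010  (2)
  01001  (9)
  01001  (9)
  10011  (19)
  -----
  10010  (18)

18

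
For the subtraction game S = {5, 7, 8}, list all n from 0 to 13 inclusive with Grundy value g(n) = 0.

0, 1, 2, 3, 4, 13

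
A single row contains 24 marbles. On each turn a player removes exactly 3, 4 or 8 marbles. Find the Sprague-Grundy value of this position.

0

Build the Grundy sequence with g(k) = mex{g(k−s) : s ∈ {3, 4, 8}, s ≤ k}:
k:     0  1  2  3  4  5  6  7  8  9 10 11 12 13 14 15 16 17 18 19 20 21 22 23 24
g(k):  0  0  0  1  1  1  2  0  2  3  1  3  0  0  0  1  1  1  2  0  2  3  1  3  0
So g(24) = 0.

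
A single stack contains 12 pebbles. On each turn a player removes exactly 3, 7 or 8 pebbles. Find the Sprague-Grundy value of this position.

0

Build the Grundy sequence with g(k) = mex{g(k−s) : s ∈ {3, 7, 8}, s ≤ k}:
k:     0  1  2  3  4  5  6  7  8  9 10 11 12
g(k):  0  0  0  1  1  1  0  2  2  1  3  0  0
So g(12) = 0.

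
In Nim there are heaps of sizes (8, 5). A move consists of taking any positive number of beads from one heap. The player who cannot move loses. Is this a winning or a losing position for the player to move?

Winning position

Write each in binary and XOR column by column:
  1000  (8)
  0101  (5)
  ----
  1101  (13)
The nim-sum is 13 ≠ 0, so this is an N-position: the player to move can win.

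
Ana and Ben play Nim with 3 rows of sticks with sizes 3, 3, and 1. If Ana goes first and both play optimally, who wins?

Nim-sum: 3 ⊕ 3 ⊕ 1 = 1.
The nim-sum is 1 ≠ 0, so this is an N-position: the player to move can win; Ana has a winning move.

Ana wins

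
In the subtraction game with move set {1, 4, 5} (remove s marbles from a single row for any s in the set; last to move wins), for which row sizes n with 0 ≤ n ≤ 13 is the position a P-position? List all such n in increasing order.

0, 2, 8, 10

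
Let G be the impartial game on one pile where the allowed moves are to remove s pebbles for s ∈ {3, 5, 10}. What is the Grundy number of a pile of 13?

2

Build the Grundy sequence with g(k) = mex{g(k−s) : s ∈ {3, 5, 10}, s ≤ k}:
g(0) = mex{} = 0
g(1) = mex{} = 0
g(2) = mex{} = 0
g(3) = mex{0} = 1
g(4) = mex{0} = 1
g(5) = mex{0} = 1
g(6) = mex{0,1} = 2
g(7) = mex{0,1} = 2
g(8) = mex{1} = 0
g(9) = mex{1,2} = 0
g(10) = mex{0,1,2} = 3
g(11) = mex{0,2} = 1
g(12) = mex{0,2} = 1
g(13) = mex{0,1,3} = 2
So g(13) = 2.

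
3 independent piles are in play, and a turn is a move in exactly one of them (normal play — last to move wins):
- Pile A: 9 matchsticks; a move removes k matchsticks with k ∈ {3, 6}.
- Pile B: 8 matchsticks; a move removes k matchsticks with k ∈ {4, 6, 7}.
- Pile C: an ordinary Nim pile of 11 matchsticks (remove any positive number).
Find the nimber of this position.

Build the Grundy sequence for pile A with g(k) = mex{g(k−s) : s ∈ {3, 6}, s ≤ k}:
g(0) = mex{} = 0
g(1) = mex{} = 0
g(2) = mex{} = 0
g(3) = mex{0} = 1
g(4) = mex{0} = 1
g(5) = mex{0} = 1
g(6) = mex{0,1} = 2
g(7) = mex{0,1} = 2
g(8) = mex{0,1} = 2
g(9) = mex{1,2} = 0
So g(9) = 0.
For pile B, compute g(0), g(1), … with moves {4, 6, 7}:
g(0) = mex{} = 0
g(1) = mex{} = 0
g(2) = mex{} = 0
g(3) = mex{} = 0
g(4) = mex{0} = 1
g(5) = mex{0} = 1
g(6) = mex{0} = 1
g(7) = mex{0} = 1
g(8) = mex{0,1} = 2
So g(8) = 2.
Pile C is a plain Nim pile of size 11, so its Grundy value is 11.
By the Sprague-Grundy theorem, the Grundy value of a sum of independent games is the XOR of the component values.
Combined value = 0 XOR 2 XOR 11 = 9.

9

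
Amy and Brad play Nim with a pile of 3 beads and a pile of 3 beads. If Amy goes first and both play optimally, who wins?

Nim-sum: 3 ^ 3 = 0.
The nim-sum is 0, so this is a P-position: the player to move is in a losing position under optimal play; Amy is about to move from it and so loses — Brad wins.

Brad wins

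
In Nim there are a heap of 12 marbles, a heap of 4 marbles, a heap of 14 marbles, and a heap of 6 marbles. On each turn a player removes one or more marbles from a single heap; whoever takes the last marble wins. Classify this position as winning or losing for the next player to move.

Losing position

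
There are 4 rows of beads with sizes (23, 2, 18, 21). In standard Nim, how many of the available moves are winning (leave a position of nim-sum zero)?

3

Write each in binary and XOR column by column:
  10111  (23)
  00010  (2)
  10010  (18)
  10101  (21)
  -----
  10010  (18)
The overall nim-sum is X = 18. A row of size p has a winning move iff p XOR X < p (reduce it to p XOR X).
  23: 23 XOR 18 = 5 < 23 — winning move (to 5).
  2: 2 XOR 18 = 16 ≥ 2 — no move.
  18: 18 XOR 18 = 0 < 18 — winning move (to 0).
  21: 21 XOR 18 = 7 < 21 — winning move (to 7).
That gives 3 winning moves.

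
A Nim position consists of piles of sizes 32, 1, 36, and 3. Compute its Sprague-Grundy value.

Compute the nim-sum pairwise:
32 ^ 1 = 33
33 ^ 36 = 5
5 ^ 3 = 6

6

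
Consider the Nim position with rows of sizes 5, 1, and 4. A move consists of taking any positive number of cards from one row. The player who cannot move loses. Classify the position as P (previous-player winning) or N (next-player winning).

Bitwise XOR of the heap sizes:
  101  (5)
  001  (1)
  100  (4)
  ---
  000  (0)
The nim-sum is 0, so this is a P-position: the player to move is in a losing position under optimal play.

P-position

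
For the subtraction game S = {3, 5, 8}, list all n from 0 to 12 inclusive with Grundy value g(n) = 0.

0, 1, 2, 11, 12

Build the Grundy sequence with g(k) = mex{g(k−s) : s ∈ {3, 5, 8}, s ≤ k}:
g(0) = mex{} = 0
g(1) = mex{} = 0
g(2) = mex{} = 0
g(3) = mex{0} = 1
g(4) = mex{0} = 1
g(5) = mex{0} = 1
g(6) = mex{0,1} = 2
g(7) = mex{0,1} = 2
g(8) = mex{0,1} = 2
g(9) = mex{0,1,2} = 3
g(10) = mex{0,1,2} = 3
g(11) = mex{1,2} = 0
g(12) = mex{1,2,3} = 0
The P-positions (g = 0) in 0..12 are 0, 1, 2, 11, 12.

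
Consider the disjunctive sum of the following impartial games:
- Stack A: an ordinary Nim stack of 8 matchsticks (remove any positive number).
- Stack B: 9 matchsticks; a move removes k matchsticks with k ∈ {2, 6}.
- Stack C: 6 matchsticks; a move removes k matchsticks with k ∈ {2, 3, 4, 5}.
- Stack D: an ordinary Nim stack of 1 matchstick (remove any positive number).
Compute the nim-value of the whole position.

10

Stack A is a plain Nim stack of size 8, so its Grundy value is 8.
Build the Grundy sequence for stack B with g(k) = mex{g(k−s) : s ∈ {2, 6}, s ≤ k}:
g(0) = mex{} = 0
g(1) = mex{} = 0
g(2) = mex{0} = 1
g(3) = mex{0} = 1
g(4) = mex{1} = 0
g(5) = mex{1} = 0
g(6) = mex{0} = 1
g(7) = mex{0} = 1
g(8) = mex{1} = 0
g(9) = mex{1} = 0
So g(9) = 0.
For stack C, compute g(0), g(1), … with moves {2, 3, 4, 5}:
g(0) = mex{} = 0
g(1) = mex{} = 0
g(2) = mex{0} = 1
g(3) = mex{0} = 1
g(4) = mex{0,1} = 2
g(5) = mex{0,1} = 2
g(6) = mex{0,1,2} = 3
So g(6) = 3.
Stack D is a plain Nim stack of size 1, so its Grundy value is 1.
The value of a disjunctive sum is the nim-sum of the parts.
Combined value = 8 XOR 0 XOR 3 XOR 1 = 10.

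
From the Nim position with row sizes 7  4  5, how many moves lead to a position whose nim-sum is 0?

3

Nim-sum: 7 XOR 4 XOR 5 = 6.
The overall nim-sum is X = 6. A row of size p has a winning move iff p XOR X < p (reduce it to p XOR X).
  7: 7 XOR 6 = 1 < 7 — winning move (to 1).
  4: 4 XOR 6 = 2 < 4 — winning move (to 2).
  5: 5 XOR 6 = 3 < 5 — winning move (to 3).
That gives 3 winning moves.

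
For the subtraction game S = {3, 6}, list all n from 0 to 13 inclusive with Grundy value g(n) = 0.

0, 1, 2, 9, 10, 11

Grundy values for subtraction set {3, 6}:
g(0) = mex{} = 0
g(1) = mex{} = 0
g(2) = mex{} = 0
g(3) = mex{0} = 1
g(4) = mex{0} = 1
g(5) = mex{0} = 1
g(6) = mex{0,1} = 2
g(7) = mex{0,1} = 2
g(8) = mex{0,1} = 2
g(9) = mex{1,2} = 0
g(10) = mex{1,2} = 0
g(11) = mex{1,2} = 0
g(12) = mex{0,2} = 1
g(13) = mex{0,2} = 1
The P-positions (g = 0) in 0..13 are 0, 1, 2, 9, 10, 11.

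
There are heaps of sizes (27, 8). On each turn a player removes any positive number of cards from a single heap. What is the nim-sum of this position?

Write each in binary and XOR column by column:
  11011  (27)
  01000  (8)
  -----
  10011  (19)

19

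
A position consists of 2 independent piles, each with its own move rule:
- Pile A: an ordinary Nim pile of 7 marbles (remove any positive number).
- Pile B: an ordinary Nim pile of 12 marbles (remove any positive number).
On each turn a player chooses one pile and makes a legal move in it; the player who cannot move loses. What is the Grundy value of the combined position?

Pile A is a plain Nim pile of size 7, so its Grundy value is 7.
Pile B is a plain Nim pile of size 12, so its Grundy value is 12.
By the Sprague-Grundy theorem, the Grundy value of a sum of independent games is the XOR of the component values.
Combined value = 7 XOR 12 = 11.

11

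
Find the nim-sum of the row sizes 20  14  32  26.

32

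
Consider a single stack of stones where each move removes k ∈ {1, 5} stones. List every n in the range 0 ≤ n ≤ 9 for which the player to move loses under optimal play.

0, 2, 4, 6, 8

Build the Grundy sequence with g(k) = mex{g(k−s) : s ∈ {1, 5}, s ≤ k}:
k:     0  1  2  3  4  5  6  7  8  9
g(k):  0  1  0  1  0  1  0  1  0  1
The P-positions (g = 0) in 0..9 are 0, 2, 4, 6, 8.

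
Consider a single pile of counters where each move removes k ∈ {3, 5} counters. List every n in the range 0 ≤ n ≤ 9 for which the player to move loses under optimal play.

Grundy values for subtraction set {3, 5}:
g(0) = mex{} = 0
g(1) = mex{} = 0
g(2) = mex{} = 0
g(3) = mex{0} = 1
g(4) = mex{0} = 1
g(5) = mex{0} = 1
g(6) = mex{0,1} = 2
g(7) = mex{0,1} = 2
g(8) = mex{1} = 0
g(9) = mex{1,2} = 0
The P-positions (g = 0) in 0..9 are 0, 1, 2, 8, 9.

0, 1, 2, 8, 9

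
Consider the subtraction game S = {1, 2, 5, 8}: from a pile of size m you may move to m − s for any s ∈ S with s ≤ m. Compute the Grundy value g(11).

Build the Grundy sequence with g(k) = mex{g(k−s) : s ∈ {1, 2, 5, 8}, s ≤ k}:
g(0) = mex{} = 0
g(1) = mex{0} = 1
g(2) = mex{0,1} = 2
g(3) = mex{1,2} = 0
g(4) = mex{0,2} = 1
g(5) = mex{0,1} = 2
g(6) = mex{1,2} = 0
g(7) = mex{0,2} = 1
g(8) = mex{0,1} = 2
g(9) = mex{1,2} = 0
g(10) = mex{0,2} = 1
g(11) = mex{0,1} = 2
So g(11) = 2.

2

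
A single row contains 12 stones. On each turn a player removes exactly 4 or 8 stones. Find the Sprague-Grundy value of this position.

Grundy values for subtraction set {4, 8}:
k:     0  1  2  3  4  5  6  7  8  9 10 11 12
g(k):  0  0  0  0  1  1  1  1  2  2  2  2  0
So g(12) = 0.

0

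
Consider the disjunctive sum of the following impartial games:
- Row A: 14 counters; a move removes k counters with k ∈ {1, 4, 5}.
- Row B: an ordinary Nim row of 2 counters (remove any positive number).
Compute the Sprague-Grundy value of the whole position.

0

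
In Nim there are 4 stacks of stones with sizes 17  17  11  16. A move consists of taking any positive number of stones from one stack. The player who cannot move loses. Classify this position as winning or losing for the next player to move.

Winning position

Nim-sum: 17 ⊕ 17 ⊕ 11 ⊕ 16 = 27.
The nim-sum is 27 ≠ 0, so this is an N-position: the player to move can win.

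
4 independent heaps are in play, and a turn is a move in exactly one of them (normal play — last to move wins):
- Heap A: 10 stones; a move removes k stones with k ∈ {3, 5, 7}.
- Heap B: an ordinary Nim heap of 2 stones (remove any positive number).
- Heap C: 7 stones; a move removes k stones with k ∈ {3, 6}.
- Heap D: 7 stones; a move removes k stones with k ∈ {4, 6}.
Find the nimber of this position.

1

For heap A, compute g(0), g(1), … with moves {3, 5, 7}:
g(0) = mex{} = 0
g(1) = mex{} = 0
g(2) = mex{} = 0
g(3) = mex{0} = 1
g(4) = mex{0} = 1
g(5) = mex{0} = 1
g(6) = mex{0,1} = 2
g(7) = mex{0,1} = 2
g(8) = mex{0,1} = 2
g(9) = mex{0,1,2} = 3
g(10) = mex{1,2} = 0
So g(10) = 0.
Heap B is a plain Nim heap of size 2, so its Grundy value is 2.
Grundy values for heap C (subtraction set {3, 6}):
k:     0  1  2  3  4  5  6  7
g(k):  0  0  0  1  1  1  2  2
So g(7) = 2.
Grundy values for heap D (subtraction set {4, 6}):
k:     0  1  2  3  4  5  6  7
g(k):  0  0  0  0  1  1  1  1
So g(7) = 1.
By the Sprague-Grundy theorem, the Grundy value of a sum of independent games is the XOR of the component values.
Combined value = 0 ⊕ 2 ⊕ 2 ⊕ 1 = 1.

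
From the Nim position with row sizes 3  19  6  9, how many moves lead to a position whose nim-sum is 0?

1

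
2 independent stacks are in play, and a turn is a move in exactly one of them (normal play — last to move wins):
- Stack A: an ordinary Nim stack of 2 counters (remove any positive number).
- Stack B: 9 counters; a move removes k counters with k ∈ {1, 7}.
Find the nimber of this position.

3

Stack A is a plain Nim stack of size 2, so its Grundy value is 2.
Build the Grundy sequence for stack B with g(k) = mex{g(k−s) : s ∈ {1, 7}, s ≤ k}:
k:     0  1  2  3  4  5  6  7  8  9
g(k):  0  1  0  1  0  1  0  1  0  1
So g(9) = 1.
By the Sprague-Grundy theorem, the Grundy value of a sum of independent games is the XOR of the component values.
Combined value = 2 XOR 1 = 3.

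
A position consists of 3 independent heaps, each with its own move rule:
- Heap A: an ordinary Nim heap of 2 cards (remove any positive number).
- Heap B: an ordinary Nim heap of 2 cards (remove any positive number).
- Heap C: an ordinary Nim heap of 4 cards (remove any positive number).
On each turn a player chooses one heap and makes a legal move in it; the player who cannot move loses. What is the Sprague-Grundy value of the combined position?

4

Heap A is a plain Nim heap of size 2, so its Grundy value is 2.
Heap B is a plain Nim heap of size 2, so its Grundy value is 2.
Heap C is a plain Nim heap of size 4, so its Grundy value is 4.
By the Sprague-Grundy theorem, the Grundy value of a sum of independent games is the XOR of the component values.
Combined value = 2 ⊕ 2 ⊕ 4 = 4.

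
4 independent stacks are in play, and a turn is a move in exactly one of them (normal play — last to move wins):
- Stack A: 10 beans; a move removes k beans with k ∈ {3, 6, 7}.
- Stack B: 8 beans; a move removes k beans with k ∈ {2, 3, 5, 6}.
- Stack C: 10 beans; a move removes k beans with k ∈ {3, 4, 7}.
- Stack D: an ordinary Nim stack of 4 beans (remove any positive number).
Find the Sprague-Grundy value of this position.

4

Build the Grundy sequence for stack A with g(k) = mex{g(k−s) : s ∈ {3, 6, 7}, s ≤ k}:
g(0) = mex{} = 0
g(1) = mex{} = 0
g(2) = mex{} = 0
g(3) = mex{0} = 1
g(4) = mex{0} = 1
g(5) = mex{0} = 1
g(6) = mex{0,1} = 2
g(7) = mex{0,1} = 2
g(8) = mex{0,1} = 2
g(9) = mex{0,1,2} = 3
g(10) = mex{1,2} = 0
So g(10) = 0.
For stack B, compute g(0), g(1), … with moves {2, 3, 5, 6}:
g(0) = mex{} = 0
g(1) = mex{} = 0
g(2) = mex{0} = 1
g(3) = mex{0} = 1
g(4) = mex{0,1} = 2
g(5) = mex{0,1} = 2
g(6) = mex{0,1,2} = 3
g(7) = mex{0,1,2} = 3
g(8) = mex{1,2,3} = 0
So g(8) = 0.
For stack C, compute g(0), g(1), … with moves {3, 4, 7}:
k:     0  1  2  3  4  5  6  7  8  9 10
g(k):  0  0  0  1  1  1  2  2  2  3  0
So g(10) = 0.
Stack D is a plain Nim stack of size 4, so its Grundy value is 4.
The value of a disjunctive sum is the nim-sum of the parts.
Combined value = 0 XOR 0 XOR 0 XOR 4 = 4.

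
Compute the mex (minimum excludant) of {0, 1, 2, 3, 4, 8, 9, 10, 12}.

5

The values 0, 1, 2, 3, 4 are all present; 5 is the first non-negative integer missing from the set.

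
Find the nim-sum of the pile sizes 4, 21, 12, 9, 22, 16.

Write each in binary and XOR column by column:
  00100  (4)
  10101  (21)
  01100  (12)
  01001  (9)
  10110  (22)
  10000  (16)
  -----
  10010  (18)

18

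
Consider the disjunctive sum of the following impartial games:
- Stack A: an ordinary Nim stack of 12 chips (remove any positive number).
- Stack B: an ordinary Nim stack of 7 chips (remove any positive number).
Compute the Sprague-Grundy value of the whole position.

Stack A is a plain Nim stack of size 12, so its Grundy value is 12.
Stack B is a plain Nim stack of size 7, so its Grundy value is 7.
The value of a disjunctive sum is the nim-sum of the parts.
Combined value = 12 ⊕ 7 = 11.

11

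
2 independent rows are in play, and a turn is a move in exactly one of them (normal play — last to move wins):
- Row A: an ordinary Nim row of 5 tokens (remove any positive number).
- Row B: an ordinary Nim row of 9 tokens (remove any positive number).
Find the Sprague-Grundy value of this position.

Row A is a plain Nim row of size 5, so its Grundy value is 5.
Row B is a plain Nim row of size 9, so its Grundy value is 9.
By the Sprague-Grundy theorem, the Grundy value of a sum of independent games is the XOR of the component values.
Combined value = 5 ⊕ 9 = 12.

12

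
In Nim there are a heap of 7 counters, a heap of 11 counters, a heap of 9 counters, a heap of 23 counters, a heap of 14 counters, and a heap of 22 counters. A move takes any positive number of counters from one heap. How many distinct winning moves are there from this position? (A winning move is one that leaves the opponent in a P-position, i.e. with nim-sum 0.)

3

Nim-sum: 7 XOR 11 XOR 9 XOR 23 XOR 14 XOR 22 = 10.
The overall nim-sum is X = 10. A heap of size p has a winning move iff p XOR X < p (reduce it to p XOR X).
  7: 7 XOR 10 = 13 ≥ 7 — no move.
  11: 11 XOR 10 = 1 < 11 — winning move (to 1).
  9: 9 XOR 10 = 3 < 9 — winning move (to 3).
  23: 23 XOR 10 = 29 ≥ 23 — no move.
  14: 14 XOR 10 = 4 < 14 — winning move (to 4).
  22: 22 XOR 10 = 28 ≥ 22 — no move.
That gives 3 winning moves.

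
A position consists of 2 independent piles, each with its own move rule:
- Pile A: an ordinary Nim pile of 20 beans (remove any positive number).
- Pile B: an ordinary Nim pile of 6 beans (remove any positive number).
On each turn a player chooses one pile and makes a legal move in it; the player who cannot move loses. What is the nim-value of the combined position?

18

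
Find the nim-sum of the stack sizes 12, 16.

28

Compute the nim-sum pairwise:
12 ^ 16 = 28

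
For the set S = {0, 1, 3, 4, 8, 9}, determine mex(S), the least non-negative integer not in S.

The values 0, 1 are all present; 2 is the first non-negative integer missing from the set.

2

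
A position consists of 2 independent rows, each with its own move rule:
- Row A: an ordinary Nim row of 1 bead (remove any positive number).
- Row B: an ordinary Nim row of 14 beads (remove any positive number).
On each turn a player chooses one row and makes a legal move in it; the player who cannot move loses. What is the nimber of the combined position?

15

Row A is a plain Nim row of size 1, so its Grundy value is 1.
Row B is a plain Nim row of size 14, so its Grundy value is 14.
The value of a disjunctive sum is the nim-sum of the parts.
Combined value = 1 XOR 14 = 15.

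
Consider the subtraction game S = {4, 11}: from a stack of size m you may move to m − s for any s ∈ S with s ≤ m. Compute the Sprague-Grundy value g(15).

Build the Grundy sequence with g(k) = mex{g(k−s) : s ∈ {4, 11}, s ≤ k}:
k:     0  1  2  3  4  5  6  7  8  9 10 11 12 13 14 15
g(k):  0  0  0  0  1  1  1  1  0  0  0  2  1  1  1  0
So g(15) = 0.

0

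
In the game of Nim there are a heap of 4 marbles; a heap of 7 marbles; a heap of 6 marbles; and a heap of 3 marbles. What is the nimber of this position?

6

Bitwise XOR of the heap sizes:
  100  (4)
  111  (7)
  110  (6)
  011  (3)
  ---
  110  (6)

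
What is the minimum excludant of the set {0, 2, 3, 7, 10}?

0 is in the set but 1 is not, so the mex is 1.

1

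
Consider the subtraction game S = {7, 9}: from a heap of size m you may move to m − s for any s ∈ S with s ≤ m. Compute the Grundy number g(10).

1

Compute g(0), g(1), … for moves {7, 9}:
k:     0  1  2  3  4  5  6  7  8  9 10
g(k):  0  0  0  0  0  0  0  1  1  1  1
So g(10) = 1.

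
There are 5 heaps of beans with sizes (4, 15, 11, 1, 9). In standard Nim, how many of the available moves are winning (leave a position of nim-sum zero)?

3

Nim-sum: 4 ^ 15 ^ 11 ^ 1 ^ 9 = 8.
The overall nim-sum is X = 8. A heap of size p has a winning move iff p XOR X < p (reduce it to p XOR X).
  4: 4 XOR 8 = 12 ≥ 4 — no move.
  15: 15 XOR 8 = 7 < 15 — winning move (to 7).
  11: 11 XOR 8 = 3 < 11 — winning move (to 3).
  1: 1 XOR 8 = 9 ≥ 1 — no move.
  9: 9 XOR 8 = 1 < 9 — winning move (to 1).
That gives 3 winning moves.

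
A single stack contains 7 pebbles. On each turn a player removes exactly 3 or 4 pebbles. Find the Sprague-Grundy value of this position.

0

Build the Grundy sequence with g(k) = mex{g(k−s) : s ∈ {3, 4}, s ≤ k}:
k:     0  1  2  3  4  5  6  7
g(k):  0  0  0  1  1  1  2  0
So g(7) = 0.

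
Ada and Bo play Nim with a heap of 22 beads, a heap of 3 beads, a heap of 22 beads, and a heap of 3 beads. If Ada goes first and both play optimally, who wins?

Bo wins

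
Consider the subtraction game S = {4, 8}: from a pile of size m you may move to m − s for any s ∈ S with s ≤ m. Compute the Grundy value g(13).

0

Compute g(0), g(1), … for moves {4, 8}:
g(0) = mex{} = 0
g(1) = mex{} = 0
g(2) = mex{} = 0
g(3) = mex{} = 0
g(4) = mex{0} = 1
g(5) = mex{0} = 1
g(6) = mex{0} = 1
g(7) = mex{0} = 1
g(8) = mex{0,1} = 2
g(9) = mex{0,1} = 2
g(10) = mex{0,1} = 2
g(11) = mex{0,1} = 2
g(12) = mex{1,2} = 0
g(13) = mex{1,2} = 0
So g(13) = 0.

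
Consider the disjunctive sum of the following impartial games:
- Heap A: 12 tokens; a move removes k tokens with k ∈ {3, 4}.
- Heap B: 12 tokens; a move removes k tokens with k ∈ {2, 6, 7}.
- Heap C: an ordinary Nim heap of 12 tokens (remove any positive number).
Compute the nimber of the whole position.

15

Build the Grundy sequence for heap A with g(k) = mex{g(k−s) : s ∈ {3, 4}, s ≤ k}:
k:     0  1  2  3  4  5  6  7  8  9 10 11 12
g(k):  0  0  0  1  1  1  2  0  0  0  1  1  1
So g(12) = 1.
Build the Grundy sequence for heap B with g(k) = mex{g(k−s) : s ∈ {2, 6, 7}, s ≤ k}:
g(0) = mex{} = 0
g(1) = mex{} = 0
g(2) = mex{0} = 1
g(3) = mex{0} = 1
g(4) = mex{1} = 0
g(5) = mex{1} = 0
g(6) = mex{0} = 1
g(7) = mex{0} = 1
g(8) = mex{0,1} = 2
g(9) = mex{1} = 0
g(10) = mex{0,1,2} = 3
g(11) = mex{0} = 1
g(12) = mex{0,1,3} = 2
So g(12) = 2.
Heap C is a plain Nim heap of size 12, so its Grundy value is 12.
The value of a disjunctive sum is the nim-sum of the parts.
Combined value = 1 XOR 2 XOR 12 = 15.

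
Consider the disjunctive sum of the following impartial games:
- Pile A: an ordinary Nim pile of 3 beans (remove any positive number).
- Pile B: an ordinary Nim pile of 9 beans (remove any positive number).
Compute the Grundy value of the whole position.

10

Pile A is a plain Nim pile of size 3, so its Grundy value is 3.
Pile B is a plain Nim pile of size 9, so its Grundy value is 9.
The value of a disjunctive sum is the nim-sum of the parts.
Combined value = 3 XOR 9 = 10.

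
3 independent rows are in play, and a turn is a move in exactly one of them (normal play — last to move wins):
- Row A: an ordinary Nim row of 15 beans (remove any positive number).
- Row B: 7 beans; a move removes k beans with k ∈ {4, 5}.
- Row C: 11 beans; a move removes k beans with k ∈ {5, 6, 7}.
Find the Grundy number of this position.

Row A is a plain Nim row of size 15, so its Grundy value is 15.
Grundy values for row B (subtraction set {4, 5}):
g(0) = mex{} = 0
g(1) = mex{} = 0
g(2) = mex{} = 0
g(3) = mex{} = 0
g(4) = mex{0} = 1
g(5) = mex{0} = 1
g(6) = mex{0} = 1
g(7) = mex{0} = 1
So g(7) = 1.
Grundy values for row C (subtraction set {5, 6, 7}):
k:     0  1  2  3  4  5  6  7  8  9 10 11
g(k):  0  0  0  0  0  1  1  1  1  1  2  2
So g(11) = 2.
By the Sprague-Grundy theorem, the Grundy value of a sum of independent games is the XOR of the component values.
Combined value = 15 XOR 1 XOR 2 = 12.

12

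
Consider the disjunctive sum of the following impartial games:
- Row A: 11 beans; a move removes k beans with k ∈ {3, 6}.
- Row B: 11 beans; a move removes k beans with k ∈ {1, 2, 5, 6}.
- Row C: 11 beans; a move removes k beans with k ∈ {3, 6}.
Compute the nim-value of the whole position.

1

Build the Grundy sequence for row A with g(k) = mex{g(k−s) : s ∈ {3, 6}, s ≤ k}:
g(0) = mex{} = 0
g(1) = mex{} = 0
g(2) = mex{} = 0
g(3) = mex{0} = 1
g(4) = mex{0} = 1
g(5) = mex{0} = 1
g(6) = mex{0,1} = 2
g(7) = mex{0,1} = 2
g(8) = mex{0,1} = 2
g(9) = mex{1,2} = 0
g(10) = mex{1,2} = 0
g(11) = mex{1,2} = 0
So g(11) = 0.
For row B, compute g(0), g(1), … with moves {1, 2, 5, 6}:
k:     0  1  2  3  4  5  6  7  8  9 10 11
g(k):  0  1  2  0  1  2  3  0  1  2  0  1
So g(11) = 1.
Build the Grundy sequence for row C with g(k) = mex{g(k−s) : s ∈ {3, 6}, s ≤ k}:
g(0) = mex{} = 0
g(1) = mex{} = 0
g(2) = mex{} = 0
g(3) = mex{0} = 1
g(4) = mex{0} = 1
g(5) = mex{0} = 1
g(6) = mex{0,1} = 2
g(7) = mex{0,1} = 2
g(8) = mex{0,1} = 2
g(9) = mex{1,2} = 0
g(10) = mex{1,2} = 0
g(11) = mex{1,2} = 0
So g(11) = 0.
By the Sprague-Grundy theorem, the Grundy value of a sum of independent games is the XOR of the component values.
Combined value = 0 XOR 1 XOR 0 = 1.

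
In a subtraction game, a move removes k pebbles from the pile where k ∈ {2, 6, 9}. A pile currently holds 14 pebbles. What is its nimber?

1

Compute g(0), g(1), … for moves {2, 6, 9}:
k:     0  1  2  3  4  5  6  7  8  9 10 11 12 13 14
g(k):  0  0  1  1  0  0  1  1  0  2  1  3  0  2  1
So g(14) = 1.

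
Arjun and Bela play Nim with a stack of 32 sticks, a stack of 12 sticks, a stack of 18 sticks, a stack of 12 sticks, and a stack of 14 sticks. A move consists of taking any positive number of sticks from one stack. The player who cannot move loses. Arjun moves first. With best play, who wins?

Arjun wins

Nim-sum: 32 XOR 12 XOR 18 XOR 12 XOR 14 = 60.
The nim-sum is 60 ≠ 0, so this is an N-position: the player to move can win; Arjun has a winning move.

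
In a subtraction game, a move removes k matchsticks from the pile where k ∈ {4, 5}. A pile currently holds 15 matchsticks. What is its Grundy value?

Grundy values for subtraction set {4, 5}:
k:     0  1  2  3  4  5  6  7  8  9 10 11 12 13 14 15
g(k):  0  0  0  0  1  1  1  1  2  0  0  0  0  1  1  1
So g(15) = 1.

1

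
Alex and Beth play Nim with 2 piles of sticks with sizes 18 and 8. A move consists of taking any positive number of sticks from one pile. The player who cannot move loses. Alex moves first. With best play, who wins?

Compute the nim-sum pairwise:
18 ⊕ 8 = 26
The nim-sum is 26 ≠ 0, so this is an N-position: the player to move can win; Alex has a winning move.

Alex wins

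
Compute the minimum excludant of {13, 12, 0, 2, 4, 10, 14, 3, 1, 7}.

5

The values 0, 1, 2, 3, 4 are all present; 5 is the first non-negative integer missing from the set.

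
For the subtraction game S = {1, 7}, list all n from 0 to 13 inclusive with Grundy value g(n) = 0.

Compute g(0), g(1), … for moves {1, 7}:
k:     0  1  2  3  4  5  6  7  8  9 10 11 12 13
g(k):  0  1  0  1  0  1  0  1  0  1  0  1  0  1
The P-positions (g = 0) in 0..13 are 0, 2, 4, 6, 8, 10, 12.

0, 2, 4, 6, 8, 10, 12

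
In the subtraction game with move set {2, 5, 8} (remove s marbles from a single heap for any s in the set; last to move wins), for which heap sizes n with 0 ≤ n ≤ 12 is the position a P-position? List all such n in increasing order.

0, 1, 4, 7, 10, 11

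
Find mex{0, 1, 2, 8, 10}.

3

The values 0, 1, 2 are all present; 3 is the first non-negative integer missing from the set.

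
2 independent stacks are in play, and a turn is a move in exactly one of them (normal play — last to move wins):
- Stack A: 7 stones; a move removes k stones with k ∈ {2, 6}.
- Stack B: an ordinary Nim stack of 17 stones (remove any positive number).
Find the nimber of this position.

16

For stack A, compute g(0), g(1), … with moves {2, 6}:
g(0) = mex{} = 0
g(1) = mex{} = 0
g(2) = mex{0} = 1
g(3) = mex{0} = 1
g(4) = mex{1} = 0
g(5) = mex{1} = 0
g(6) = mex{0} = 1
g(7) = mex{0} = 1
So g(7) = 1.
Stack B is a plain Nim stack of size 17, so its Grundy value is 17.
By the Sprague-Grundy theorem, the Grundy value of a sum of independent games is the XOR of the component values.
Combined value = 1 ⊕ 17 = 16.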